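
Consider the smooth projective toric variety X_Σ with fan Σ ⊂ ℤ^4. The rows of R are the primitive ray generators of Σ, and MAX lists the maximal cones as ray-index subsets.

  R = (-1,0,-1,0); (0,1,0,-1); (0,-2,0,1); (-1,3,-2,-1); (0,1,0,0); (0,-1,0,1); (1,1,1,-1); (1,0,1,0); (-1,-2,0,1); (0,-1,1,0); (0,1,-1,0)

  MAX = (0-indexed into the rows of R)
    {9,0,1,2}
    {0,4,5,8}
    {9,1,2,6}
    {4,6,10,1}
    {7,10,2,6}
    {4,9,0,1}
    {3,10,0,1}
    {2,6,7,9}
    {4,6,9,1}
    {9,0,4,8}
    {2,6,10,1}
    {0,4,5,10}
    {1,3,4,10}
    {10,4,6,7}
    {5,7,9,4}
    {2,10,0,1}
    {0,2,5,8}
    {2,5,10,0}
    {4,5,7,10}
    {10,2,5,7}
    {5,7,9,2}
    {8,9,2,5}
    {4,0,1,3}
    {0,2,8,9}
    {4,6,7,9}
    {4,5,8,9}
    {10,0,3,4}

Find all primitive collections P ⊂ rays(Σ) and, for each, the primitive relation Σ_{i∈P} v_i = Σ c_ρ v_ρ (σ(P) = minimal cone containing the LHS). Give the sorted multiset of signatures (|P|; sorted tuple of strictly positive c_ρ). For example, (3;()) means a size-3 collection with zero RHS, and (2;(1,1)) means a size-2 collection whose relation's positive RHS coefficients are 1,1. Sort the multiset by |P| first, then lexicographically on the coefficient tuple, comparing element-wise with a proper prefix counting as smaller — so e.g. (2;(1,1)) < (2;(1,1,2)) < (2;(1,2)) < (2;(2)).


19 minimal non-faces of Δ(Σ) (on 11 rays):

  {0,7}:  v_{0} + v_{7} = 0 — sig = (2;())
  {1,5}:  v_{1} + v_{5} = 0 — sig = (2;())
  {9,10}:  v_{9} + v_{10} = 0 — sig = (2;())
  {0,6}:  v_{0} + v_{6} = v_{1} — sig = (2;(1))
  {1,7}:  v_{1} + v_{7} = v_{6} — sig = (2;(1))
  {2,4}:  v_{2} + v_{4} = v_{5} — sig = (2;(1))
  {5,6}:  v_{5} + v_{6} = v_{7} — sig = (2;(1))
  {6,8}:  v_{6} + v_{8} = v_{9} — sig = (2;(1))
  {1,8}:  v_{1} + v_{8} = v_{0} + v_{9} — sig = (2;(1,1))
  {2,3}:  v_{2} + v_{3} = v_{0} + v_{10} — sig = (2;(1,1))
  {7,8}:  v_{7} + v_{8} = v_{5} + v_{9} — sig = (2;(1,1))
  {8,10}:  v_{8} + v_{10} = v_{0} + v_{5} — sig = (2;(1,1))
  {3,5}:  v_{3} + v_{5} = v_{0} + v_{4} + v_{10} — sig = (2;(1,1,1))
  {3,7}:  v_{3} + v_{7} = v_{1} + v_{4} + v_{10} — sig = (2;(1,1,1))
  {3,9}:  v_{3} + v_{9} = v_{0} + v_{1} + v_{4} — sig = (2;(1,1,1))
  {3,6}:  v_{3} + v_{6} = 2·v_{1} + v_{4} + v_{10} — sig = (2;(1,1,2))
  {3,8}:  v_{3} + v_{8} = 2·v_{0} + v_{4} — sig = (2;(1,2))
  {0,5,9}:  v_{0} + v_{5} + v_{9} = v_{8} — sig = (3;(1))
  {0,1,4,10}:  v_{0} + v_{1} + v_{4} + v_{10} = v_{3} — sig = (4;(1))

so the primitive-relation signature multiset is
    |P|=2: 17 collections, coeffs (), (), (), (1), (1), (1), (1), (1), (1,1), (1,1), (1,1), (1,1), (1,1,1), (1,1,1), (1,1,1), (1,1,2), (1,2)
    |P|=3: 1 collection, coeffs (1)
    |P|=4: 1 collection, coeffs (1)


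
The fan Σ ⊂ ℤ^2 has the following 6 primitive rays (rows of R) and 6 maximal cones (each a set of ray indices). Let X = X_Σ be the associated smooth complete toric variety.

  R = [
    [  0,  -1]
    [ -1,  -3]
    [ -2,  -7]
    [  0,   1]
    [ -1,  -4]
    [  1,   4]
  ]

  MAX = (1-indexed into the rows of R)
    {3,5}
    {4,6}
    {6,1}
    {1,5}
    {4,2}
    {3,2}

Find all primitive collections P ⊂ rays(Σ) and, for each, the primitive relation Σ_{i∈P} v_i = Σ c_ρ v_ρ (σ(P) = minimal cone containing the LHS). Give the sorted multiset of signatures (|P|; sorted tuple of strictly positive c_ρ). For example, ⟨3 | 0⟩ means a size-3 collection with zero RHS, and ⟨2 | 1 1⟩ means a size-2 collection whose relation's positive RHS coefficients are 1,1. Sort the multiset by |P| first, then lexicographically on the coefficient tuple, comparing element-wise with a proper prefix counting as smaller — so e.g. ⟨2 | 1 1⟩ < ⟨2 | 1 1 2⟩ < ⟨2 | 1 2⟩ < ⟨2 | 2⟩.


9 minimal non-faces of Δ(Σ) (on 6 rays):

  P={1,4}:  v_{1} + v_{4} = 0 ; sig = ⟨2 | 0⟩
  P={5,6}:  v_{5} + v_{6} = 0 ; sig = ⟨2 | 0⟩
  P={1,2}:  v_{1} + v_{2} = v_{5} ; sig = ⟨2 | 1⟩
  P={2,5}:  v_{2} + v_{5} = v_{3} ; sig = ⟨2 | 1⟩
  P={2,6}:  v_{2} + v_{6} = v_{4} ; sig = ⟨2 | 1⟩
  P={3,6}:  v_{3} + v_{6} = v_{2} ; sig = ⟨2 | 1⟩
  P={4,5}:  v_{4} + v_{5} = v_{2} ; sig = ⟨2 | 1⟩
  P={1,3}:  v_{1} + v_{3} = 2·v_{5} ; sig = ⟨2 | 2⟩
  P={3,4}:  v_{3} + v_{4} = 2·v_{2} ; sig = ⟨2 | 2⟩

Hence PRS(X_Σ) =
{ ⟨2 | 0⟩ ×2,  ⟨2 | 1⟩ ×5,  ⟨2 | 2⟩ ×2 }


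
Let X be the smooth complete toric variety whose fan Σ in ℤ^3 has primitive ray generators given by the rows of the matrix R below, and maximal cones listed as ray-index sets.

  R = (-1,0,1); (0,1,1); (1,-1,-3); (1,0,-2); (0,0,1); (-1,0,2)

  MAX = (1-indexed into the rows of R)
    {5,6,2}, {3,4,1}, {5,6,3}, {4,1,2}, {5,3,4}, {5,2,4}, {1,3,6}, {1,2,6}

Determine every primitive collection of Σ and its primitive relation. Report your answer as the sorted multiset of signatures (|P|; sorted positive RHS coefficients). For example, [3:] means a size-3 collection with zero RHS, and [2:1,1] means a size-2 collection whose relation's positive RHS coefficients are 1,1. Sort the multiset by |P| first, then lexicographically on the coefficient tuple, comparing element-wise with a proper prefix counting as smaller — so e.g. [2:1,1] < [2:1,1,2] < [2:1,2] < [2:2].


|primitive collections| = 3. Relations:

  • {4,6}:  v_{4} + v_{6} = 0  so sig = [2:]
  • {1,5}:  v_{1} + v_{5} = v_{6}  so sig = [2:1]
  • {2,3}:  v_{2} + v_{3} = v_{4}  so sig = [2:1]

Sorted signature multiset PRS(X):
    [2:]
    [2:1]
    [2:1]


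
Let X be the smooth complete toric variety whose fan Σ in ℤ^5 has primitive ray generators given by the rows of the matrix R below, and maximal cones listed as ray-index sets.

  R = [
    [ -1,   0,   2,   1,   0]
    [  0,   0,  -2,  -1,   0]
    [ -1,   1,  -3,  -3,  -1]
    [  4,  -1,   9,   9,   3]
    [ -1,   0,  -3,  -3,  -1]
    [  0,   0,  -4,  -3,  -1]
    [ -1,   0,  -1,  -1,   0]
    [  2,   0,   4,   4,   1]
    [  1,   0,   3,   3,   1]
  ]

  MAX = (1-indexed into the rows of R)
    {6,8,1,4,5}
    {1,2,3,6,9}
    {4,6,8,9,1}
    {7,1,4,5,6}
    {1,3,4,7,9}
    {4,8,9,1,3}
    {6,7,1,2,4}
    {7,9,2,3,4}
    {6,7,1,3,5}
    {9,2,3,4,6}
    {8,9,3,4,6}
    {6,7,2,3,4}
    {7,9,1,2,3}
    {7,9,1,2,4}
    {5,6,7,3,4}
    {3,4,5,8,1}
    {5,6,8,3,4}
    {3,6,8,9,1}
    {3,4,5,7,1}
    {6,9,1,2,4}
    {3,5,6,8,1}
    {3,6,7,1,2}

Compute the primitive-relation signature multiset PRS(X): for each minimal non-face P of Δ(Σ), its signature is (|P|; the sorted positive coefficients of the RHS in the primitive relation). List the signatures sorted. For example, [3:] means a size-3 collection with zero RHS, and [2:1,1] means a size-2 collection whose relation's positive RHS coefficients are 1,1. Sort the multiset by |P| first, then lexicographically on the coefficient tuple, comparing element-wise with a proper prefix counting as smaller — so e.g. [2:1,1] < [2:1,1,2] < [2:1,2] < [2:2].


The 7 primitive collections of Σ (r=9, n=5):

  P = {5,9}:  v_{5} + v_{9} = 0 — sig = [2:]
  P = {7,8}:  v_{7} + v_{8} = v_{9} — sig = [2:1]
  P = {2,5}:  v_{2} + v_{5} = v_{6} + v_{7} — sig = [2:1,1]
  P = {2,8}:  v_{2} + v_{8} = v_{6} + 2·v_{9} — sig = [2:1,2]
  P = {6,7,9}:  v_{6} + v_{7} + v_{9} = v_{2} — sig = [3:1]
  P = {1,3,4,6}:  v_{1} + v_{3} + v_{4} + v_{6} = v_{8} — sig = [4:1]
  P = {1,2,3,4}:  v_{1} + v_{2} + v_{3} + v_{4} = 2·v_{9} — sig = [4:2]

Sorted signature multiset PRS(X):
    [2:]
    [2:1]
    [2:1,1]
    [2:1,2]
    [3:1]
    [4:1]
    [4:2]


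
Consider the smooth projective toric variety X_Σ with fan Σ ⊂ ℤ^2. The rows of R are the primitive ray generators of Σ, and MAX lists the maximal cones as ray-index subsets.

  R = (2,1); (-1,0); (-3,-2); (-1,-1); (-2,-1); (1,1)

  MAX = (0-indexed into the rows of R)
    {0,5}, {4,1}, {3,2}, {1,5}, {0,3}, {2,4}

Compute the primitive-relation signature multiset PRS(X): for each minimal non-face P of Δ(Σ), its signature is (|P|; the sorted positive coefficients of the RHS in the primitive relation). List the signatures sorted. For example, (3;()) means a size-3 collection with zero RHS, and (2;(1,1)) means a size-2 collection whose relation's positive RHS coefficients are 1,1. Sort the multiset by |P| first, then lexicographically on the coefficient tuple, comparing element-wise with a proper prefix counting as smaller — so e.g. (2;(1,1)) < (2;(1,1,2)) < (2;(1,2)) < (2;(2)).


Δ(Σ) — 6 vertices, 9 min non-faces:

  • {0,4}:  v_{0} + v_{4} = 0  ⇒ sig = (2;())
  • {3,5}:  v_{3} + v_{5} = 0  ⇒ sig = (2;())
  • {0,1}:  v_{0} + v_{1} = v_{5}  ⇒ sig = (2;(1))
  • {0,2}:  v_{0} + v_{2} = v_{3}  ⇒ sig = (2;(1))
  • {1,3}:  v_{1} + v_{3} = v_{4}  ⇒ sig = (2;(1))
  • {2,5}:  v_{2} + v_{5} = v_{4}  ⇒ sig = (2;(1))
  • {3,4}:  v_{3} + v_{4} = v_{2}  ⇒ sig = (2;(1))
  • {4,5}:  v_{4} + v_{5} = v_{1}  ⇒ sig = (2;(1))
  • {1,2}:  v_{1} + v_{2} = 2·v_{4}  ⇒ sig = (2;(2))

Signatures (|P|; sorted positive RHS coefficients), sorted:
    (2;())
    (2;())
    (2;(1))
    (2;(1))
    (2;(1))
    (2;(1))
    (2;(1))
    (2;(1))
    (2;(2))


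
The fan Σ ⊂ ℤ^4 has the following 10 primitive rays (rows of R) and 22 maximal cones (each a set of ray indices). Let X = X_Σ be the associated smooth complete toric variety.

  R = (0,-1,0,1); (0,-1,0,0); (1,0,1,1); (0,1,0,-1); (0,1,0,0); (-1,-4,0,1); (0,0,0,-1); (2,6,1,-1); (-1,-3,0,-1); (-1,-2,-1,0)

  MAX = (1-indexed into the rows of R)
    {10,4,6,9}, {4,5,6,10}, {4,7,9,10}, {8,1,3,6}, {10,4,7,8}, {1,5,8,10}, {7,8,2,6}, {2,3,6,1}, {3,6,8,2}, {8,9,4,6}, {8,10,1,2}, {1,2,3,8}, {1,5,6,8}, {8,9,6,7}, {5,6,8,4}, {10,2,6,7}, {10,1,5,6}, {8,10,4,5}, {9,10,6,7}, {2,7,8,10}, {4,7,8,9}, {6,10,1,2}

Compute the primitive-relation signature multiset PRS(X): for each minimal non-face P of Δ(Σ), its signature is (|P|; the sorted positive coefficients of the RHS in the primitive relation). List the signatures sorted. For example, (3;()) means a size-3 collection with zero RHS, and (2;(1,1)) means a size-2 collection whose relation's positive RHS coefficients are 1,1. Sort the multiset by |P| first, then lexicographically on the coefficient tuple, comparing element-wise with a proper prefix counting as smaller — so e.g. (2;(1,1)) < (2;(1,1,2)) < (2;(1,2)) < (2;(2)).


17 collections generate NE(X_Σ); each relation:

  P={1,4}:  v_{1} + v_{4} = 0 — sig = (2;())
  P={2,5}:  v_{2} + v_{5} = 0 — sig = (2;())
  P={1,7}:  v_{1} + v_{7} = v_{2} — sig = (2;(1))
  P={2,4}:  v_{2} + v_{4} = v_{7} — sig = (2;(1))
  P={5,7}:  v_{5} + v_{7} = v_{4} — sig = (2;(1))
  P={1,9}:  v_{1} + v_{9} = v_{6} + v_{7} — sig = (2;(1,1))
  P={3,10}:  v_{3} + v_{10} = v_{1} + v_{2} — sig = (2;(1,1))
  P={3,4}:  v_{3} + v_{4} = v_{2} + v_{6} + v_{8} — sig = (2;(1,1,1))
  P={3,5}:  v_{3} + v_{5} = v_{1} + v_{6} + v_{8} — sig = (2;(1,1,1))
  P={3,9}:  v_{3} + v_{9} = v_{2} + 2·v_{6} + v_{7} + v_{8} — sig = (2;(1,1,1,2))
  P={3,7}:  v_{3} + v_{7} = 2·v_{2} + v_{6} + v_{8} — sig = (2;(1,1,2))
  P={2,9}:  v_{2} + v_{9} = v_{6} + 2·v_{7} — sig = (2;(1,2))
  P={5,9}:  v_{5} + v_{9} = 2·v_{4} + v_{6} — sig = (2;(1,2))
  P={6,8,10}:  v_{6} + v_{8} + v_{10} = 0 — sig = (3;())
  P={4,6,7}:  v_{4} + v_{6} + v_{7} = v_{9} — sig = (3;(1))
  P={8,9,10}:  v_{8} + v_{9} + v_{10} = v_{4} + v_{7} — sig = (3;(1,1))
  P={1,2,6,8}:  v_{1} + v_{2} + v_{6} + v_{8} = v_{3} — sig = (4;(1))

Sorted signature multiset PRS(X):
    (2;())
    (2;())
    (2;(1))
    (2;(1))
    (2;(1))
    (2;(1,1))
    (2;(1,1))
    (2;(1,1,1))
    (2;(1,1,1))
    (2;(1,1,1,2))
    (2;(1,1,2))
    (2;(1,2))
    (2;(1,2))
    (3;())
    (3;(1))
    (3;(1,1))
    (4;(1))


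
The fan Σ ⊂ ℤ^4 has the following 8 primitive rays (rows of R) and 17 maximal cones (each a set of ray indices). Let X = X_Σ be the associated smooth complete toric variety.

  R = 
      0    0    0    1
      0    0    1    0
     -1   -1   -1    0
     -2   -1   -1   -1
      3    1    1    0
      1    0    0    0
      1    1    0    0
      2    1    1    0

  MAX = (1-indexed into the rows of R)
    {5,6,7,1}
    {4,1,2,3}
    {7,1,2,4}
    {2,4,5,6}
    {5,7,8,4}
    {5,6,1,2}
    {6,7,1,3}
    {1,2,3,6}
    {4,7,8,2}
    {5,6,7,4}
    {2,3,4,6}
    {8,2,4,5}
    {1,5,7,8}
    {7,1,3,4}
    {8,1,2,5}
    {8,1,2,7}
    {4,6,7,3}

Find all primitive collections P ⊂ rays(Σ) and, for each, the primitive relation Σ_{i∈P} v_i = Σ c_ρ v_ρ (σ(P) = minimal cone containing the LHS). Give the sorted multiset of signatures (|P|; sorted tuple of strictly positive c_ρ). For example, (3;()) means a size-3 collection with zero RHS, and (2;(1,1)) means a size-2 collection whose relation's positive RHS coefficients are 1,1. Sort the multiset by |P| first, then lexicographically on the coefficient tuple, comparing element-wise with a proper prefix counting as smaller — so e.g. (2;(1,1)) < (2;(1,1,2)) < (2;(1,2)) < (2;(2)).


9 collections generate NE(X_Σ); each relation:

  P={3,8}:  v_{3} + v_{8} = v_{6} ; sig = (2;(1))
  P={6,8}:  v_{6} + v_{8} = v_{5} ; sig = (2;(1))
  P={3,5}:  v_{3} + v_{5} = 2·v_{6} ; sig = (2;(2))
  P={1,4,8}:  v_{1} + v_{4} + v_{8} = 0 ; sig = (3;())
  P={2,3,7}:  v_{2} + v_{3} + v_{7} = 0 ; sig = (3;())
  P={1,4,5}:  v_{1} + v_{4} + v_{5} = v_{6} ; sig = (3;(1))
  P={1,4,6}:  v_{1} + v_{4} + v_{6} = v_{3} ; sig = (3;(1))
  P={2,6,7}:  v_{2} + v_{6} + v_{7} = v_{8} ; sig = (3;(1))
  P={2,5,7}:  v_{2} + v_{5} + v_{7} = 2·v_{8} ; sig = (3;(2))

Sorted signature multiset PRS(X):
{ (2;(1)) ×2,  (2;(2)),  (3;()) ×2,  (3;(1)) ×3,  (3;(2)) }


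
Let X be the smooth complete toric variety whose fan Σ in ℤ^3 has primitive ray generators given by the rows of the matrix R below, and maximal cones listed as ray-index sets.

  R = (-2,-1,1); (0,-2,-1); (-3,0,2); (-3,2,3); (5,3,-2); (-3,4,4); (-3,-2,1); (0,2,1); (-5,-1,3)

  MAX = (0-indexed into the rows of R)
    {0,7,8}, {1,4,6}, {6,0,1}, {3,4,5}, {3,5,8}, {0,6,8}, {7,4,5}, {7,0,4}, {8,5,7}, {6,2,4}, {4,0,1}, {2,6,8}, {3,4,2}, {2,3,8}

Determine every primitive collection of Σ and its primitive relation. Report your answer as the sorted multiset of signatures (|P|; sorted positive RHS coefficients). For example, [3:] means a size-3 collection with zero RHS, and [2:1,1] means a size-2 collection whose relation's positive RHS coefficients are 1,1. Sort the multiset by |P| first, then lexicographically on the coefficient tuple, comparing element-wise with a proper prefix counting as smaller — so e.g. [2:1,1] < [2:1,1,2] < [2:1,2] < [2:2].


Σ has 16 primitive collections:

  P={1,7}:  v_{1} + v_{7} = 0  →  sig = [2:]
  P={0,2}:  v_{0} + v_{2} = v_{8}  →  sig = [2:1]
  P={1,2}:  v_{1} + v_{2} = v_{6}  →  sig = [2:1]
  P={1,3}:  v_{1} + v_{3} = v_{2}  →  sig = [2:1]
  P={1,5}:  v_{1} + v_{5} = v_{3}  →  sig = [2:1]
  P={2,7}:  v_{2} + v_{7} = v_{3}  →  sig = [2:1]
  P={3,7}:  v_{3} + v_{7} = v_{5}  →  sig = [2:1]
  P={4,8}:  v_{4} + v_{8} = v_{7}  →  sig = [2:1]
  P={6,7}:  v_{6} + v_{7} = v_{2}  →  sig = [2:1]
  P={0,3}:  v_{0} + v_{3} = v_{7} + v_{8}  →  sig = [2:1,1]
  P={1,8}:  v_{1} + v_{8} = v_{0} + v_{6}  →  sig = [2:1,1]
  P={5,6}:  v_{5} + v_{6} = v_{2} + v_{3}  →  sig = [2:1,1]
  P={0,5}:  v_{0} + v_{5} = 2·v_{7} + v_{8}  →  sig = [2:1,2]
  P={2,5}:  v_{2} + v_{5} = 2·v_{3}  →  sig = [2:2]
  P={3,6}:  v_{3} + v_{6} = 2·v_{2}  →  sig = [2:2]
  P={0,4,6}:  v_{0} + v_{4} + v_{6} = 0  →  sig = [3:]

Sorted signature multiset PRS(X):
    |P|=2: 15 collections, coeffs (), (1), (1), (1), (1), (1), (1), (1), (1), (1,1), (1,1), (1,1), (1,2), (2), (2)
    |P|=3: 1 collection, coeffs ()


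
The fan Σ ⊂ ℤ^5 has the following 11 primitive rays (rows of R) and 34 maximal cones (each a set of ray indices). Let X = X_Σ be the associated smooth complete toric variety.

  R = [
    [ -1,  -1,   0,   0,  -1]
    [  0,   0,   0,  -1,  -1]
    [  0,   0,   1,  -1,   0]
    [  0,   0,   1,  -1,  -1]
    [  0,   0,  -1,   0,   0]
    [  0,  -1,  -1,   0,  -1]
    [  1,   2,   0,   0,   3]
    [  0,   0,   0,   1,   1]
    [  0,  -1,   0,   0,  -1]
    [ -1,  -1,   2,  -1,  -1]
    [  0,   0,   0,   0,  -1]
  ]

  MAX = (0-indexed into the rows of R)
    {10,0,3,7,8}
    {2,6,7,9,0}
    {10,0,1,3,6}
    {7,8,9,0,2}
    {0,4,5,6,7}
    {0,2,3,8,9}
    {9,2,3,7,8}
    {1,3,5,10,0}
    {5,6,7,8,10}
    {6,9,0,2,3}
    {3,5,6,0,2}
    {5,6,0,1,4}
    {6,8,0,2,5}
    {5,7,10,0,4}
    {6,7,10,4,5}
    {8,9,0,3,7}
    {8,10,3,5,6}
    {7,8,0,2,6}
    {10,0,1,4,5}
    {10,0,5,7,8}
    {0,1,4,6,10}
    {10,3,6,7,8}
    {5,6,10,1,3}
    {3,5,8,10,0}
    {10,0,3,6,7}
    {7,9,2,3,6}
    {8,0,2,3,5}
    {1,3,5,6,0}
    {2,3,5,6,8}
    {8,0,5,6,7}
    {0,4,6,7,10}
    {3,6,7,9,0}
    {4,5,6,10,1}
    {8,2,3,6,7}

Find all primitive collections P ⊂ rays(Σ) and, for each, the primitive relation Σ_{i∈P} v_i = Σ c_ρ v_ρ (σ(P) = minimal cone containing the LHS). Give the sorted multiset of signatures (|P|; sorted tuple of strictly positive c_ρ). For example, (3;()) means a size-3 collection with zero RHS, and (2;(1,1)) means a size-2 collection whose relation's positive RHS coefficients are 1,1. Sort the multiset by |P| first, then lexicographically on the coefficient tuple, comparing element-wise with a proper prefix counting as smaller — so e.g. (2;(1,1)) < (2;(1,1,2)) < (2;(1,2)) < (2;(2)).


The 18 primitive collections of Σ (r=11, n=5):

  • {1,7}:  v_{1} + v_{7} = 0 — sig = (2;())
  • {2,10}:  v_{2} + v_{10} = v_{3} — sig = (2;(1))
  • {3,4}:  v_{3} + v_{4} = v_{1} — sig = (2;(1))
  • {4,8}:  v_{4} + v_{8} = v_{5} — sig = (2;(1))
  • {1,8}:  v_{1} + v_{8} = v_{3} + v_{5} — sig = (2;(1,1))
  • {4,9}:  v_{4} + v_{9} = v_{0} + v_{2} — sig = (2;(1,1))
  • {1,9}:  v_{1} + v_{9} = v_{0} + v_{2} + v_{3} — sig = (2;(1,1,1))
  • {5,9}:  v_{5} + v_{9} = v_{0} + v_{2} + v_{8} — sig = (2;(1,1,1))
  • {2,4}:  v_{2} + v_{4} = v_{0} + v_{3} + v_{5} + v_{6} — sig = (2;(1,1,1,1))
  • {1,2}:  v_{1} + v_{2} = v_{0} + 2·v_{3} + v_{5} + v_{6} — sig = (2;(1,1,1,2))
  • {9,10}:  v_{9} + v_{10} = v_{0} + 2·v_{3} + v_{7} — sig = (2;(1,1,2))
  • {3,5,7}:  v_{3} + v_{5} + v_{7} = v_{8} — sig = (3;(1))
  • {2,5,7}:  v_{2} + v_{5} + v_{7} = v_{0} + v_{6} + 2·v_{8} — sig = (3;(1,1,2))
  • {6,8,9}:  v_{6} + v_{8} + v_{9} = 2·v_{2} + v_{7} — sig = (3;(1,2))
  • {0,6,8,10}:  v_{0} + v_{6} + v_{8} + v_{10} = 0 — sig = (4;())
  • {0,2,3,7}:  v_{0} + v_{2} + v_{3} + v_{7} = v_{9} — sig = (4;(1))
  • {0,3,6,8}:  v_{0} + v_{3} + v_{6} + v_{8} = v_{2} — sig = (4;(1))
  • {0,5,6,10}:  v_{0} + v_{5} + v_{6} + v_{10} = v_{4} — sig = (4;(1))

Hence PRS(X_Σ) =
    (2;())
    (2;(1))
    (2;(1))
    (2;(1))
    (2;(1,1))
    (2;(1,1))
    (2;(1,1,1))
    (2;(1,1,1))
    (2;(1,1,1,1))
    (2;(1,1,1,2))
    (2;(1,1,2))
    (3;(1))
    (3;(1,1,2))
    (3;(1,2))
    (4;())
    (4;(1))
    (4;(1))
    (4;(1))


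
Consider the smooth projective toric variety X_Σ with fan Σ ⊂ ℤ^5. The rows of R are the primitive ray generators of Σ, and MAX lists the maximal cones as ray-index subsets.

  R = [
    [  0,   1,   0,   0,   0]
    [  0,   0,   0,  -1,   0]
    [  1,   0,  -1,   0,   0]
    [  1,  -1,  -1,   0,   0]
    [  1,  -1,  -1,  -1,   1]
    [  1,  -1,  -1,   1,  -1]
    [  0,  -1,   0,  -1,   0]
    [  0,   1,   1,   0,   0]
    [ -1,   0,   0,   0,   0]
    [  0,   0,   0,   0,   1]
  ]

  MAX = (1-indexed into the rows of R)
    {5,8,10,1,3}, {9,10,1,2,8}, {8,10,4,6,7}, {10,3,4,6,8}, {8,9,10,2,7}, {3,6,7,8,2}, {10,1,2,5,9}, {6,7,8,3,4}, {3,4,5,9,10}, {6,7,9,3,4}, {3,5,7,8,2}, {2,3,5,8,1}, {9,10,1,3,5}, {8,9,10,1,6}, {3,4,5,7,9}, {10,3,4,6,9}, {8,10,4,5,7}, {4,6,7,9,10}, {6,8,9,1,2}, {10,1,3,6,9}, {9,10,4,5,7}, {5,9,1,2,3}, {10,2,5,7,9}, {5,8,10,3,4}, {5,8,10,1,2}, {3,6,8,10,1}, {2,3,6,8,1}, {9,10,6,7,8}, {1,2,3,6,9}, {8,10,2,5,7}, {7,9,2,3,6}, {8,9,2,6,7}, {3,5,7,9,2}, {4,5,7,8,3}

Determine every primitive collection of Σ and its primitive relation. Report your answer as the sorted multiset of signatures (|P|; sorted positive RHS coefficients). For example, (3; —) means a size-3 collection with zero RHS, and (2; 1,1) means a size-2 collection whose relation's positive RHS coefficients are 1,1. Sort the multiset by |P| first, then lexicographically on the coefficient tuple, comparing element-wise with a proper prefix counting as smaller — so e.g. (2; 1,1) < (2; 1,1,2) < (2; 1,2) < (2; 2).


Σ has 10 primitive collections:

  • {1,4}:  v_{1} + v_{4} = v_{3}  →  sig = (2; 1)
  • {1,7}:  v_{1} + v_{7} = v_{2}  →  sig = (2; 1)
  • {2,4}:  v_{2} + v_{4} = v_{3} + v_{7}  →  sig = (2; 1,1)
  • {5,6}:  v_{5} + v_{6} = 2·v_{4}  →  sig = (2; 2)
  • {4,8,9}:  v_{4} + v_{8} + v_{9} = 0  →  sig = (3; —)
  • {2,6,10}:  v_{2} + v_{6} + v_{10} = v_{4}  →  sig = (3; 1)
  • {3,7,10}:  v_{3} + v_{7} + v_{10} = v_{5}  →  sig = (3; 1)
  • {3,8,9}:  v_{3} + v_{8} + v_{9} = v_{1}  →  sig = (3; 1)
  • {2,3,10}:  v_{2} + v_{3} + v_{10} = v_{1} + v_{5}  →  sig = (3; 1,1)
  • {5,8,9}:  v_{5} + v_{8} + v_{9} = v_{2} + v_{10}  →  sig = (3; 1,1)

Signatures (|P|; sorted positive RHS coefficients), sorted:
{ (2; 1) ×2,  (2; 1,1),  (2; 2),  (3; —),  (3; 1) ×3,  (3; 1,1) ×2 }


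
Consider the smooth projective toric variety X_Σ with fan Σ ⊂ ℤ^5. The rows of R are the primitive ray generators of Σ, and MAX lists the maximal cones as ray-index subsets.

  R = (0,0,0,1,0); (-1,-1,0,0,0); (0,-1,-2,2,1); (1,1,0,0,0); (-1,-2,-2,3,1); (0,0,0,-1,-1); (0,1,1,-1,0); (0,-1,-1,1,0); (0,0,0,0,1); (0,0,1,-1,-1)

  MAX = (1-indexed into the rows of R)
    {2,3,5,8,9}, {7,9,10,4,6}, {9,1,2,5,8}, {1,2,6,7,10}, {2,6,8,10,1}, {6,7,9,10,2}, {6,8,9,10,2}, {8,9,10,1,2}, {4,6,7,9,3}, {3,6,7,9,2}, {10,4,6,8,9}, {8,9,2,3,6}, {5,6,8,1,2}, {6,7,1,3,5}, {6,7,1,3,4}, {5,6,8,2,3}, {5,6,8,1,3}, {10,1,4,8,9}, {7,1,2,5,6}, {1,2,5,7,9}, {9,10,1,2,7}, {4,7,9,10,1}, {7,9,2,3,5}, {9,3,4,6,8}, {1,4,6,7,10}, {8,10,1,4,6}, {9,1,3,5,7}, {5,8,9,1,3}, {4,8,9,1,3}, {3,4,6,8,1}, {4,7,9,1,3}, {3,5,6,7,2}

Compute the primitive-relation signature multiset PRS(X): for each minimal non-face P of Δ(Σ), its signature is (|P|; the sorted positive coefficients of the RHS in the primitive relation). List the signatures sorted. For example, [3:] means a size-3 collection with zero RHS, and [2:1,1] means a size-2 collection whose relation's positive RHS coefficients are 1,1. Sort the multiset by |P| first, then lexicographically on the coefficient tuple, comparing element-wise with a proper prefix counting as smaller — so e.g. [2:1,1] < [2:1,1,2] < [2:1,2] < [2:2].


Σ has 8 primitive collections:

  P={2,4}:  v_{2} + v_{4} = 0  ⇒ sig = [2:]
  P={7,8}:  v_{7} + v_{8} = 0  ⇒ sig = [2:]
  P={3,10}:  v_{3} + v_{10} = v_{8}  ⇒ sig = [2:1]
  P={4,5}:  v_{4} + v_{5} = v_{1} + v_{3}  ⇒ sig = [2:1,1]
  P={5,10}:  v_{5} + v_{10} = v_{1} + v_{2} + v_{8}  ⇒ sig = [2:1,1,1]
  P={1,6,9}:  v_{1} + v_{6} + v_{9} = 0  ⇒ sig = [3:]
  P={1,2,3}:  v_{1} + v_{2} + v_{3} = v_{5}  ⇒ sig = [3:1]
  P={5,6,9}:  v_{5} + v_{6} + v_{9} = v_{2} + v_{3}  ⇒ sig = [3:1,1]

Sorted signature multiset PRS(X):
[[2:], [2:], [2:1], [2:1,1], [2:1,1,1], [3:], [3:1], [3:1,1]]


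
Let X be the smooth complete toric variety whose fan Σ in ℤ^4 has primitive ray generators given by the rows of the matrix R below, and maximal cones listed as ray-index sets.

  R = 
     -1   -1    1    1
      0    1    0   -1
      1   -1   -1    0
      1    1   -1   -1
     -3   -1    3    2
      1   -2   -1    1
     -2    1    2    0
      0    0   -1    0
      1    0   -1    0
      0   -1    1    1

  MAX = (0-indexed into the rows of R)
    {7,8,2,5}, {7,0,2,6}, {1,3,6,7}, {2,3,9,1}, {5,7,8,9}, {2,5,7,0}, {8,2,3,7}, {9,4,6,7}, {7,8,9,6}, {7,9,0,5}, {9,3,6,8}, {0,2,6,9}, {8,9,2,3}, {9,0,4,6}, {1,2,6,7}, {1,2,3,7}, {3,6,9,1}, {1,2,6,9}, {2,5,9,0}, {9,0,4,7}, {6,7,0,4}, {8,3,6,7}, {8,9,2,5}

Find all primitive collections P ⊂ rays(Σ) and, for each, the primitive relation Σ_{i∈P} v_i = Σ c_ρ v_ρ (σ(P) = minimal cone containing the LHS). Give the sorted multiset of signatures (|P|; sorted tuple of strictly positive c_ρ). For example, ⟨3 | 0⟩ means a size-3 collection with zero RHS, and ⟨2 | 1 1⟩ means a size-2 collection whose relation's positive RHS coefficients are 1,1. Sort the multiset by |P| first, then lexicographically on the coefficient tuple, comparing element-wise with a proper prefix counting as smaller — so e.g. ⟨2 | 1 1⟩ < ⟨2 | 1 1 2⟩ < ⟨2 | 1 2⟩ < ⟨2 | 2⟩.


18 minimal non-faces of Δ(Σ) (on 10 rays):

  {0,3}:  v_{0} + v_{3} = 0  →  sig = ⟨2 | 0⟩
  {1,5}:  v_{1} + v_{5} = v_{2}  →  sig = ⟨2 | 1⟩
  {1,8}:  v_{1} + v_{8} = v_{3}  →  sig = ⟨2 | 1⟩
  {5,6}:  v_{5} + v_{6} = v_{0}  →  sig = ⟨2 | 1⟩
  {0,1}:  v_{0} + v_{1} = v_{2} + v_{6}  →  sig = ⟨2 | 1 1⟩
  {0,8}:  v_{0} + v_{8} = v_{7} + v_{9}  →  sig = ⟨2 | 1 1⟩
  {1,4}:  v_{1} + v_{4} = v_{0} + v_{6}  →  sig = ⟨2 | 1 1⟩
  {3,5}:  v_{3} + v_{5} = v_{2} + v_{8}  →  sig = ⟨2 | 1 1⟩
  {3,4}:  v_{3} + v_{4} = v_{6} + v_{7} + v_{9}  →  sig = ⟨2 | 1 1 1⟩
  {4,5}:  v_{4} + v_{5} = 2·v_{0} + v_{7} + v_{9}  →  sig = ⟨2 | 1 1 2⟩
  {4,8}:  v_{4} + v_{8} = v_{6} + 2·v_{7} + 2·v_{9}  →  sig = ⟨2 | 1 2 2⟩
  {2,4}:  v_{2} + v_{4} = 2·v_{0}  →  sig = ⟨2 | 2⟩
  {1,7,9}:  v_{1} + v_{7} + v_{9} = 0  →  sig = ⟨3 | 0⟩
  {2,6,8}:  v_{2} + v_{6} + v_{8} = 0  →  sig = ⟨3 | 0⟩
  {2,3,6}:  v_{2} + v_{3} + v_{6} = v_{1}  →  sig = ⟨3 | 1⟩
  {2,7,9}:  v_{2} + v_{7} + v_{9} = v_{5}  →  sig = ⟨3 | 1⟩
  {3,7,9}:  v_{3} + v_{7} + v_{9} = v_{8}  →  sig = ⟨3 | 1⟩
  {0,6,7,9}:  v_{0} + v_{6} + v_{7} + v_{9} = v_{4}  →  sig = ⟨4 | 1⟩

Signatures (|P|; sorted positive RHS coefficients), sorted:
[⟨2 | 0⟩, ⟨2 | 1⟩, ⟨2 | 1⟩, ⟨2 | 1⟩, ⟨2 | 1 1⟩, ⟨2 | 1 1⟩, ⟨2 | 1 1⟩, ⟨2 | 1 1⟩, ⟨2 | 1 1 1⟩, ⟨2 | 1 1 2⟩, ⟨2 | 1 2 2⟩, ⟨2 | 2⟩, ⟨3 | 0⟩, ⟨3 | 0⟩, ⟨3 | 1⟩, ⟨3 | 1⟩, ⟨3 | 1⟩, ⟨4 | 1⟩]


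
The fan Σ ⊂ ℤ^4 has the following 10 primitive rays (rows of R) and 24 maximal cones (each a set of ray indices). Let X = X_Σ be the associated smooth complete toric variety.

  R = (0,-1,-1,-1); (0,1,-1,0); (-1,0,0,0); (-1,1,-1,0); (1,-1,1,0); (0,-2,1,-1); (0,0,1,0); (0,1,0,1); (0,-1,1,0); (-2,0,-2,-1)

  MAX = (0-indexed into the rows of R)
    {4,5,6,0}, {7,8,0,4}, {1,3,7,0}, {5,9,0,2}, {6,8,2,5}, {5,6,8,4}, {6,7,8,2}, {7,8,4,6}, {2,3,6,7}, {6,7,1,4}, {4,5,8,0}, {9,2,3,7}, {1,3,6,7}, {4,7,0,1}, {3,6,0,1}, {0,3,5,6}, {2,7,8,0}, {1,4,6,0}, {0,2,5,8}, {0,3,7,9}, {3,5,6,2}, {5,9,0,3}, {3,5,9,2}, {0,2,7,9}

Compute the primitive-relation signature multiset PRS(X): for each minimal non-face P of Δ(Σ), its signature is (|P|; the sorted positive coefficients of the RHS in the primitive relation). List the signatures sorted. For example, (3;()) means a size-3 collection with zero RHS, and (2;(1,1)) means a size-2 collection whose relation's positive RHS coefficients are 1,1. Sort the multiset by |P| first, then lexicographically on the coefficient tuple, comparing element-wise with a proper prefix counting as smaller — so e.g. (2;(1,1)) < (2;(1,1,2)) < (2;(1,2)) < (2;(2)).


Minimal non-faces — 15 found among 10 rays, 24 max cones:

  P = {1,8}:  v_{1} + v_{8} = 0 — sig = (2;())
  P = {3,4}:  v_{3} + v_{4} = 0 — sig = (2;())
  P = {1,2}:  v_{1} + v_{2} = v_{3} — sig = (2;(1))
  P = {2,4}:  v_{2} + v_{4} = v_{8} — sig = (2;(1))
  P = {3,8}:  v_{3} + v_{8} = v_{2} — sig = (2;(1))
  P = {5,7}:  v_{5} + v_{7} = v_{8} — sig = (2;(1))
  P = {1,5}:  v_{1} + v_{5} = v_{0} + v_{6} — sig = (2;(1,1))
  P = {4,9}:  v_{4} + v_{9} = v_{0} + v_{2} — sig = (2;(1,1))
  P = {1,9}:  v_{1} + v_{9} = v_{0} + 2·v_{3} — sig = (2;(1,2))
  P = {6,9}:  v_{6} + v_{9} = 2·v_{3} + v_{5} — sig = (2;(1,2))
  P = {8,9}:  v_{8} + v_{9} = v_{0} + 2·v_{2} — sig = (2;(1,2))
  P = {0,6,7}:  v_{0} + v_{6} + v_{7} = 0 — sig = (3;())
  P = {0,2,3}:  v_{0} + v_{2} + v_{3} = v_{9} — sig = (3;(1))
  P = {0,6,8}:  v_{0} + v_{6} + v_{8} = v_{5} — sig = (3;(1))
  P = {0,2,6}:  v_{0} + v_{2} + v_{6} = v_{3} + v_{5} — sig = (3;(1,1))

Sorted signature multiset PRS(X):
    |P|=2: 11 collections, coeffs (), (), (1), (1), (1), (1), (1,1), (1,1), (1,2), (1,2), (1,2)
    |P|=3: 4 collections, coeffs (), (1), (1), (1,1)


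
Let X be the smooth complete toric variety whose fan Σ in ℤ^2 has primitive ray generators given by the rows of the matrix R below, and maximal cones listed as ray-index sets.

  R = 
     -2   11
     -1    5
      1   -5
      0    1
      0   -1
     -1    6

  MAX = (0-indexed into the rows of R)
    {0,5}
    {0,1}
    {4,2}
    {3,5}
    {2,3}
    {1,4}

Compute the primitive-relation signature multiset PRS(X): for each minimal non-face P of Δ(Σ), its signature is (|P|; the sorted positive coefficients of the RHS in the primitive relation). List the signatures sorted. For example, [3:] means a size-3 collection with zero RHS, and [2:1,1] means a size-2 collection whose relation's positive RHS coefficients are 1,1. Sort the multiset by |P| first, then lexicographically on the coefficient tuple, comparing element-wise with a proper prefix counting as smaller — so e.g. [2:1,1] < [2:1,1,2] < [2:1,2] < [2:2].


Primitive collections (9):

  P={1,2}:  v_{1} + v_{2} = 0  →  sig = [2:]
  P={3,4}:  v_{3} + v_{4} = 0  →  sig = [2:]
  P={0,2}:  v_{0} + v_{2} = v_{5}  →  sig = [2:1]
  P={1,3}:  v_{1} + v_{3} = v_{5}  →  sig = [2:1]
  P={1,5}:  v_{1} + v_{5} = v_{0}  →  sig = [2:1]
  P={2,5}:  v_{2} + v_{5} = v_{3}  →  sig = [2:1]
  P={4,5}:  v_{4} + v_{5} = v_{1}  →  sig = [2:1]
  P={0,3}:  v_{0} + v_{3} = 2·v_{5}  →  sig = [2:2]
  P={0,4}:  v_{0} + v_{4} = 2·v_{1}  →  sig = [2:2]

Sorted signature multiset PRS(X):
    [2:]
    [2:]
    [2:1]
    [2:1]
    [2:1]
    [2:1]
    [2:1]
    [2:2]
    [2:2]


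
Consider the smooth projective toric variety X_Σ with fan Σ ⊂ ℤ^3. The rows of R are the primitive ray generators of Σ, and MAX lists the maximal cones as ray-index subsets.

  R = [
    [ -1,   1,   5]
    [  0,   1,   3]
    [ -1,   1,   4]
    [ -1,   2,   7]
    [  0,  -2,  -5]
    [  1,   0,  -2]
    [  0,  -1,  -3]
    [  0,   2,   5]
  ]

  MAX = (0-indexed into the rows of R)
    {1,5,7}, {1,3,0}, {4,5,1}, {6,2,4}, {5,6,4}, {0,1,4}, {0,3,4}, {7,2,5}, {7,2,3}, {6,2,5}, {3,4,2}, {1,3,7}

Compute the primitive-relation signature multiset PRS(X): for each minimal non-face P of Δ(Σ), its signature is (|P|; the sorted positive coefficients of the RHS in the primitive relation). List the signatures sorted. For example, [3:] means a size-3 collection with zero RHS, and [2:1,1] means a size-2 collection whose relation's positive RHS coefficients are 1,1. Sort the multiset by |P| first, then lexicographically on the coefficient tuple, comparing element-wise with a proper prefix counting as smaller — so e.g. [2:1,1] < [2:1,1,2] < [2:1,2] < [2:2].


Δ(Σ) — 8 vertices, 12 min non-faces:

  P={1,6}:  v_{1} + v_{6} = 0  so sig = [2:]
  P={4,7}:  v_{4} + v_{7} = 0  so sig = [2:]
  P={0,5}:  v_{0} + v_{5} = v_{1}  so sig = [2:1]
  P={1,2}:  v_{1} + v_{2} = v_{3}  so sig = [2:1]
  P={3,5}:  v_{3} + v_{5} = v_{7}  so sig = [2:1]
  P={3,6}:  v_{3} + v_{6} = v_{2}  so sig = [2:1]
  P={0,6}:  v_{0} + v_{6} = v_{3} + v_{4}  so sig = [2:1,1]
  P={0,7}:  v_{0} + v_{7} = v_{1} + v_{3}  so sig = [2:1,1]
  P={6,7}:  v_{6} + v_{7} = v_{2} + v_{5}  so sig = [2:1,1]
  P={0,2}:  v_{0} + v_{2} = 2·v_{3} + v_{4}  so sig = [2:1,2]
  P={1,3,4}:  v_{1} + v_{3} + v_{4} = v_{0}  so sig = [3:1]
  P={2,4,5}:  v_{2} + v_{4} + v_{5} = v_{6}  so sig = [3:1]

Sorted signature multiset PRS(X):
[[2:], [2:], [2:1], [2:1], [2:1], [2:1], [2:1,1], [2:1,1], [2:1,1], [2:1,2], [3:1], [3:1]]


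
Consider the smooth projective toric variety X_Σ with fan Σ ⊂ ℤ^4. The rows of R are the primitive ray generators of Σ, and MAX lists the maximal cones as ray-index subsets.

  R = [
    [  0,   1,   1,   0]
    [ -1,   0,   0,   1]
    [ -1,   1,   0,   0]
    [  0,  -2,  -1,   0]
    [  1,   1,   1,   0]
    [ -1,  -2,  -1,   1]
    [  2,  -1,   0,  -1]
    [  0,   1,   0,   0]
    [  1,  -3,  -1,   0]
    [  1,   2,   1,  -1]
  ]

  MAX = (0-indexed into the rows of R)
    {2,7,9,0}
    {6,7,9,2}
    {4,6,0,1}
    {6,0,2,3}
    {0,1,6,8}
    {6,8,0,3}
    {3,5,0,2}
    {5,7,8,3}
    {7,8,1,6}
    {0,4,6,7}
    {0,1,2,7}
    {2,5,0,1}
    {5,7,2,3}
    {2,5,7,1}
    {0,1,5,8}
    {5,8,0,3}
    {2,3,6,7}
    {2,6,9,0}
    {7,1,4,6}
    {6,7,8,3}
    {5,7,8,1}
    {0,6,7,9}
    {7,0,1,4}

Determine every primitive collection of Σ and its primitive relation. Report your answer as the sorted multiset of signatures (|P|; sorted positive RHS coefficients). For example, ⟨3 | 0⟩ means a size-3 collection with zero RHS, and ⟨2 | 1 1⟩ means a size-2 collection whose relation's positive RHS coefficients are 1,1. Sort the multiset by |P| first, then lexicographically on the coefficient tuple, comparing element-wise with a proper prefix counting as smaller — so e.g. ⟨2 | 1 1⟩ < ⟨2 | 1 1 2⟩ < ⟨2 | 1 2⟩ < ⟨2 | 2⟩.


18 minimal non-faces of Δ(Σ) (on 10 rays):

  P={5,9}:  v_{5} + v_{9} = 0 — sig = ⟨2 | 0⟩
  P={1,3}:  v_{1} + v_{3} = v_{5} — sig = ⟨2 | 1⟩
  P={2,8}:  v_{2} + v_{8} = v_{3} — sig = ⟨2 | 1⟩
  P={5,6}:  v_{5} + v_{6} = v_{8} — sig = ⟨2 | 1⟩
  P={8,9}:  v_{8} + v_{9} = v_{6} — sig = ⟨2 | 1⟩
  P={1,9}:  v_{1} + v_{9} = v_{0} + v_{7} — sig = ⟨2 | 1 1⟩
  P={2,4}:  v_{2} + v_{4} = v_{0} + v_{7} — sig = ⟨2 | 1 1⟩
  P={3,4}:  v_{3} + v_{4} = v_{1} + v_{6} — sig = ⟨2 | 1 1⟩
  P={3,9}:  v_{3} + v_{9} = v_{2} + v_{6} — sig = ⟨2 | 1 1⟩
  P={4,5}:  v_{4} + v_{5} = 2·v_{1} + v_{6} — sig = ⟨2 | 1 2⟩
  P={4,9}:  v_{4} + v_{9} = 2·v_{0} + v_{6} + 2·v_{7} — sig = ⟨2 | 1 2 2⟩
  P={4,8}:  v_{4} + v_{8} = 2·v_{1} + 2·v_{6} — sig = ⟨2 | 2 2⟩
  P={0,3,7}:  v_{0} + v_{3} + v_{7} = 0 — sig = ⟨3 | 0⟩
  P={1,2,6}:  v_{1} + v_{2} + v_{6} = 0 — sig = ⟨3 | 0⟩
  P={0,5,7}:  v_{0} + v_{5} + v_{7} = v_{1} — sig = ⟨3 | 1⟩
  P={0,7,8}:  v_{0} + v_{7} + v_{8} = v_{1} + v_{6} — sig = ⟨3 | 1 1⟩
  P={0,1,6,7}:  v_{0} + v_{1} + v_{6} + v_{7} = v_{4} — sig = ⟨4 | 1⟩
  P={0,2,6,7}:  v_{0} + v_{2} + v_{6} + v_{7} = v_{9} — sig = ⟨4 | 1⟩

Hence PRS(X_Σ) =
{ ⟨2 | 0⟩,  ⟨2 | 1⟩ ×4,  ⟨2 | 1 1⟩ ×4,  ⟨2 | 1 2⟩,  ⟨2 | 1 2 2⟩,  ⟨2 | 2 2⟩,  ⟨3 | 0⟩ ×2,  ⟨3 | 1⟩,  ⟨3 | 1 1⟩,  ⟨4 | 1⟩ ×2 }


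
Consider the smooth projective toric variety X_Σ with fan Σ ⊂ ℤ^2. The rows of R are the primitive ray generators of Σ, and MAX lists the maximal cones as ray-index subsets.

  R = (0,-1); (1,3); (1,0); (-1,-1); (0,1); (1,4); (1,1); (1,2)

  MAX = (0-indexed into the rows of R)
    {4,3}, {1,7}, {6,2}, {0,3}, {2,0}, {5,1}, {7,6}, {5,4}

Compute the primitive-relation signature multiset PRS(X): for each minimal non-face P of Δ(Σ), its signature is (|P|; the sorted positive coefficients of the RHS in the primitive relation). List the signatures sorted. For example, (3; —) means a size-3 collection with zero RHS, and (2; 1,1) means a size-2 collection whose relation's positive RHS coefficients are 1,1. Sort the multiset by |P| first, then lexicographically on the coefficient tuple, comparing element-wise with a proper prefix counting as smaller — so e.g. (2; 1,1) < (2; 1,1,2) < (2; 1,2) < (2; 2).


Primitive collections (20):

  • {0,4}:  v_{0} + v_{4} = 0  ⇒ sig = (2; —)
  • {3,6}:  v_{3} + v_{6} = 0  ⇒ sig = (2; —)
  • {0,1}:  v_{0} + v_{1} = v_{7}  ⇒ sig = (2; 1)
  • {0,5}:  v_{0} + v_{5} = v_{1}  ⇒ sig = (2; 1)
  • {0,6}:  v_{0} + v_{6} = v_{2}  ⇒ sig = (2; 1)
  • {0,7}:  v_{0} + v_{7} = v_{6}  ⇒ sig = (2; 1)
  • {1,4}:  v_{1} + v_{4} = v_{5}  ⇒ sig = (2; 1)
  • {2,3}:  v_{2} + v_{3} = v_{0}  ⇒ sig = (2; 1)
  • {2,4}:  v_{2} + v_{4} = v_{6}  ⇒ sig = (2; 1)
  • {3,7}:  v_{3} + v_{7} = v_{4}  ⇒ sig = (2; 1)
  • {4,6}:  v_{4} + v_{6} = v_{7}  ⇒ sig = (2; 1)
  • {4,7}:  v_{4} + v_{7} = v_{1}  ⇒ sig = (2; 1)
  • {1,2}:  v_{1} + v_{2} = v_{6} + v_{7}  ⇒ sig = (2; 1,1)
  • {5,6}:  v_{5} + v_{6} = v_{1} + v_{7}  ⇒ sig = (2; 1,1)
  • {1,3}:  v_{1} + v_{3} = 2·v_{4}  ⇒ sig = (2; 2)
  • {1,6}:  v_{1} + v_{6} = 2·v_{7}  ⇒ sig = (2; 2)
  • {2,5}:  v_{2} + v_{5} = 2·v_{7}  ⇒ sig = (2; 2)
  • {2,7}:  v_{2} + v_{7} = 2·v_{6}  ⇒ sig = (2; 2)
  • {5,7}:  v_{5} + v_{7} = 2·v_{1}  ⇒ sig = (2; 2)
  • {3,5}:  v_{3} + v_{5} = 3·v_{4}  ⇒ sig = (2; 3)

Sorted signature multiset PRS(X):
[(2; —), (2; —), (2; 1), (2; 1), (2; 1), (2; 1), (2; 1), (2; 1), (2; 1), (2; 1), (2; 1), (2; 1), (2; 1,1), (2; 1,1), (2; 2), (2; 2), (2; 2), (2; 2), (2; 2), (2; 3)]


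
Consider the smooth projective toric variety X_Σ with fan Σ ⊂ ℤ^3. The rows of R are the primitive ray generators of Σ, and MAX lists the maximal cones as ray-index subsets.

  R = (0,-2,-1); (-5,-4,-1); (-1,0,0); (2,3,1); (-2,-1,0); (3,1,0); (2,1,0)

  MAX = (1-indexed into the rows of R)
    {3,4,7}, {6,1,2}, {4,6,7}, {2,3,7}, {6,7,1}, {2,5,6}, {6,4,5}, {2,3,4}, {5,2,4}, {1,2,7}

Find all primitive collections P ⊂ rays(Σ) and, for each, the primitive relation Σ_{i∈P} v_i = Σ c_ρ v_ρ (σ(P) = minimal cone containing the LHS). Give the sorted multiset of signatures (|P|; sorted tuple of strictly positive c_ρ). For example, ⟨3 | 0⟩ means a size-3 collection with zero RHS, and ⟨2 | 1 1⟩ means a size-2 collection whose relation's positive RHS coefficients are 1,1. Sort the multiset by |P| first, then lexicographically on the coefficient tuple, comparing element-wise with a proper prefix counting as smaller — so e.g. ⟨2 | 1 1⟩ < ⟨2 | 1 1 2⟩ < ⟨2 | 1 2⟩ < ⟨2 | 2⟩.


Σ has 9 primitive collections:

  {5,7}:  v_{5} + v_{7} = 0 — sig = ⟨2 | 0⟩
  {1,4}:  v_{1} + v_{4} = v_{7} — sig = ⟨2 | 1⟩
  {3,6}:  v_{3} + v_{6} = v_{7} — sig = ⟨2 | 1⟩
  {1,5}:  v_{1} + v_{5} = v_{2} + v_{6} — sig = ⟨2 | 1 1⟩
  {3,5}:  v_{3} + v_{5} = v_{2} + v_{4} — sig = ⟨2 | 1 1⟩
  {1,3}:  v_{1} + v_{3} = v_{2} + 2·v_{7} — sig = ⟨2 | 1 2⟩
  {2,4,6}:  v_{2} + v_{4} + v_{6} = 0 — sig = ⟨3 | 0⟩
  {2,4,7}:  v_{2} + v_{4} + v_{7} = v_{3} — sig = ⟨3 | 1⟩
  {2,6,7}:  v_{2} + v_{6} + v_{7} = v_{1} — sig = ⟨3 | 1⟩

Signatures (|P|; sorted positive RHS coefficients), sorted:
    ⟨2 | 0⟩
    ⟨2 | 1⟩
    ⟨2 | 1⟩
    ⟨2 | 1 1⟩
    ⟨2 | 1 1⟩
    ⟨2 | 1 2⟩
    ⟨3 | 0⟩
    ⟨3 | 1⟩
    ⟨3 | 1⟩


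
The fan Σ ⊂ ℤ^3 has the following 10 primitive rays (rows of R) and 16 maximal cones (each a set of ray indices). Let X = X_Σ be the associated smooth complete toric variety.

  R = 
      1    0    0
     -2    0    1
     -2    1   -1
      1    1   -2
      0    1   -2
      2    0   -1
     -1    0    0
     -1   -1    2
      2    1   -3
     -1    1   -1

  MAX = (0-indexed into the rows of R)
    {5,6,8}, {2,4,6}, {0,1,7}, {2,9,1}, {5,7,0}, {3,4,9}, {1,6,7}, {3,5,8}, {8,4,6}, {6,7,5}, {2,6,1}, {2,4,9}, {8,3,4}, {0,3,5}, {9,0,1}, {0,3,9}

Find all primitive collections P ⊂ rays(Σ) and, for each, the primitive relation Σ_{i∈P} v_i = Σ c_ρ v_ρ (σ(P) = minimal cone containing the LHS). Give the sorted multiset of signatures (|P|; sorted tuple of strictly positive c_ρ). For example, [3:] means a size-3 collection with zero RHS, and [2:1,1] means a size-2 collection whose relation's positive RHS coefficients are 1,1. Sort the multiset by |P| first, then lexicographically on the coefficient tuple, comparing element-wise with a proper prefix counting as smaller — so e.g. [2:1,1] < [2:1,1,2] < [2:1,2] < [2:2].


Δ(Σ) — 10 vertices, 21 min non-faces:

  • {0,6}:  v_{0} + v_{6} = 0 — sig = [2:]
  • {1,5}:  v_{1} + v_{5} = 0 — sig = [2:]
  • {3,7}:  v_{3} + v_{7} = 0 — sig = [2:]
  • {0,2}:  v_{0} + v_{2} = v_{9} — sig = [2:1]
  • {0,4}:  v_{0} + v_{4} = v_{3} — sig = [2:1]
  • {1,3}:  v_{1} + v_{3} = v_{9} — sig = [2:1]
  • {1,4}:  v_{1} + v_{4} = v_{2} — sig = [2:1]
  • {1,8}:  v_{1} + v_{8} = v_{4} — sig = [2:1]
  • {2,5}:  v_{2} + v_{5} = v_{4} — sig = [2:1]
  • {3,6}:  v_{3} + v_{6} = v_{4} — sig = [2:1]
  • {4,5}:  v_{4} + v_{5} = v_{8} — sig = [2:1]
  • {4,7}:  v_{4} + v_{7} = v_{6} — sig = [2:1]
  • {5,9}:  v_{5} + v_{9} = v_{3} — sig = [2:1]
  • {6,9}:  v_{6} + v_{9} = v_{2} — sig = [2:1]
  • {7,9}:  v_{7} + v_{9} = v_{1} — sig = [2:1]
  • {0,8}:  v_{0} + v_{8} = v_{3} + v_{5} — sig = [2:1,1]
  • {2,3}:  v_{2} + v_{3} = v_{4} + v_{9} — sig = [2:1,1]
  • {2,7}:  v_{2} + v_{7} = v_{1} + v_{6} — sig = [2:1,1]
  • {7,8}:  v_{7} + v_{8} = v_{5} + v_{6} — sig = [2:1,1]
  • {8,9}:  v_{8} + v_{9} = v_{3} + v_{4} — sig = [2:1,1]
  • {2,8}:  v_{2} + v_{8} = 2·v_{4} — sig = [2:2]

Signatures (|P|; sorted positive RHS coefficients), sorted:
{ [2:] ×3,  [2:1] ×12,  [2:1,1] ×5,  [2:2] }
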